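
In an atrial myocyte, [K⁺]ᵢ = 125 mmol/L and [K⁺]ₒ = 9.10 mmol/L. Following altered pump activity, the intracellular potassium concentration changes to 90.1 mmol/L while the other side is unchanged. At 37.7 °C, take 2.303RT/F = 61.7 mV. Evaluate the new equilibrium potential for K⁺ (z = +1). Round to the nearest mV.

-61 mV

After the shift: [K⁺]_out = 9.10, [K⁺]_in = 90.1 mmol/L.
E_new = (61.7/1)·log₁₀(9.10/90.1) = 61.70 · (-0.9957) = -61.43 mV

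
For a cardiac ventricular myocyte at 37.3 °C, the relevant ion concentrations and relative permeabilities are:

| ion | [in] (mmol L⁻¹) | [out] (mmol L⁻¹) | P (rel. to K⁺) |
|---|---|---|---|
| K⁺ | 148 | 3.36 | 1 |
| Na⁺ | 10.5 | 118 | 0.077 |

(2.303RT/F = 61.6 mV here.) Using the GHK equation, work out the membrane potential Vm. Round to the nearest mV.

Vm = 61.6 · log₁₀[(Σ P·[cation]ₒ + Σ P·[anion]ᵢ) / (Σ P·[cation]ᵢ + Σ P·[anion]ₒ)]
Numerator = 1×3.36 + 0.077×118 = 12.45
Denominator = 1×148 + 0.077×10.5 = 148.8
Vm = 61.6 · log₁₀(0.083638) = 61.6 × (-1.0776) = -66.38 mV

-66 mV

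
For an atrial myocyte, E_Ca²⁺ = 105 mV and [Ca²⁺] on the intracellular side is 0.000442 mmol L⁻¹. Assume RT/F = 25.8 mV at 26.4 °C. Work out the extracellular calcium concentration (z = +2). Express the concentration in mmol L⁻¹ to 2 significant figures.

Nernst: E = (25.8/2) · ln([out]/[in]), so ln([out]/[in]) = 105.0 × 2 / 25.8 = 8.1395.
[out]/[in] = e^(8.1395) = 3427.
[out] = 3427 × 0.000442 = 1.515 mmol L⁻¹.

1.5 mmol L⁻¹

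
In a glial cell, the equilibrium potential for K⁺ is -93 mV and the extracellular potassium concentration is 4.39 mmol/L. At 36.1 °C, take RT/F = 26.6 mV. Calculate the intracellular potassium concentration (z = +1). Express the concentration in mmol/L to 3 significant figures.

145 mmol/L

Nernst: E = (26.6/1) · ln([out]/[in]), so ln([out]/[in]) = -93.0 × 1 / 26.6 = -3.4962.
[out]/[in] = e^(-3.4962) = 0.03031.
[in] = 4.39 / 0.03031 = 144.8 mmol/L.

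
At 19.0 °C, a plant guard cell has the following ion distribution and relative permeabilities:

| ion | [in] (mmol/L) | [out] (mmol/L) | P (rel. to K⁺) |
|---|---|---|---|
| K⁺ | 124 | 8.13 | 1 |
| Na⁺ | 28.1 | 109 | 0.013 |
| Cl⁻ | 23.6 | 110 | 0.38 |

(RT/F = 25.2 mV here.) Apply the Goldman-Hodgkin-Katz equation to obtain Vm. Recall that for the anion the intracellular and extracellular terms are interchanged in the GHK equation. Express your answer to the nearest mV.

Vm = 25.2 · ln[(Σ P·[cation]ₒ + Σ P·[anion]ᵢ) / (Σ P·[cation]ᵢ + Σ P·[anion]ₒ)]
Numerator = 1×8.13 + 0.013×109 + 0.38×23.6 = 18.52
Denominator = 1×124 + 0.013×28.1 + 0.38×110 = 166.2
Vm = 25.2 · ln(0.11143) = 25.2 × (-2.1944) = -55.30 mV

-55 mV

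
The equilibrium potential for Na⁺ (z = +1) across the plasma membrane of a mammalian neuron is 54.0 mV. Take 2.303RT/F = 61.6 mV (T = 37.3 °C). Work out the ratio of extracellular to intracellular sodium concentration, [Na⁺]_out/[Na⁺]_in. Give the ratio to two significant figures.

7.5

log₁₀([out]/[in]) = E·z/(61.6) = 54.0 × 1 / 61.6 = 0.8766
[out]/[in] = 10^(0.8766) = 7.527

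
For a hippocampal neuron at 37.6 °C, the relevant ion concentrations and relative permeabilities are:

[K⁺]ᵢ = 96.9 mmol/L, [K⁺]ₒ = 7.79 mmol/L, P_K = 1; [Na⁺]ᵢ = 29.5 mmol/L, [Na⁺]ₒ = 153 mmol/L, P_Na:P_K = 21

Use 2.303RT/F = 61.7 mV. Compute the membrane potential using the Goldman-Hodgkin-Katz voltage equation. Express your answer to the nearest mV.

40 mV

Vm = 61.7 · log₁₀[(Σ P·[cation]ₒ + Σ P·[anion]ᵢ) / (Σ P·[cation]ᵢ + Σ P·[anion]ₒ)]
Numerator = 1×7.79 + 21×153 = 3221
Denominator = 1×96.9 + 21×29.5 = 716.4
Vm = 61.7 · log₁₀(4.4958) = 61.7 × (0.6528) = 40.28 mV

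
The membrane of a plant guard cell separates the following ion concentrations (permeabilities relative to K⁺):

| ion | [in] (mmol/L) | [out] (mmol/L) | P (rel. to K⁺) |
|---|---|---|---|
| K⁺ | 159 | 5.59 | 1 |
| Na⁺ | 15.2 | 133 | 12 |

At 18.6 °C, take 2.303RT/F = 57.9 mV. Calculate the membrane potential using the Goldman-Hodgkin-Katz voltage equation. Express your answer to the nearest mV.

Vm = 57.9 · log₁₀[(Σ P·[cation]ₒ + Σ P·[anion]ᵢ) / (Σ P·[cation]ᵢ + Σ P·[anion]ₒ)]
Numerator = 1×5.59 + 12×133 = 1602
Denominator = 1×159 + 12×15.2 = 341.4
Vm = 57.9 · log₁₀(4.6912) = 57.9 × (0.6713) = 38.87 mV

39 mV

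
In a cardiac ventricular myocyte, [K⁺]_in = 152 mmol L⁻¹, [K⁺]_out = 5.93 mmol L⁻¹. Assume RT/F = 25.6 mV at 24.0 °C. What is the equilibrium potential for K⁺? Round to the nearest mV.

-83 mV

E = (25.6/z) · ln([K⁺]_out/[K⁺]_in) with z = +1.
= (25.6/1) · ln(5.93/152) = 25.60 · ln(0.03901)
= 25.60 · (-3.2439) = -83.04 mV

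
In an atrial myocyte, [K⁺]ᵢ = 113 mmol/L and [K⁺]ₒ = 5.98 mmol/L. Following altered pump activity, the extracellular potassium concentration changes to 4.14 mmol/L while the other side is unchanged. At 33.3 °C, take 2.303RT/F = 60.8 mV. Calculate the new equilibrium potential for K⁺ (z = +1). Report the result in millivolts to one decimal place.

After the shift: [K⁺]_out = 4.14, [K⁺]_in = 113 mmol/L.
E_new = (60.8/1)·log₁₀(4.14/113) = 60.80 · (-1.4361) = -87.31 mV

-87.3 mV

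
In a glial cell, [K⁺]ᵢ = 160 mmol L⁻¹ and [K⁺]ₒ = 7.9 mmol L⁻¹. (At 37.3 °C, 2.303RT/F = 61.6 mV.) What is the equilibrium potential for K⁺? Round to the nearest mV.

-80 mV

E = (61.6/z) · log₁₀([K⁺]_out/[K⁺]_in) with z = +1.
= (61.6/1) · log₁₀(7.9/160) = 61.60 · log₁₀(0.04938)
= 61.60 · (-1.3065) = -80.48 mV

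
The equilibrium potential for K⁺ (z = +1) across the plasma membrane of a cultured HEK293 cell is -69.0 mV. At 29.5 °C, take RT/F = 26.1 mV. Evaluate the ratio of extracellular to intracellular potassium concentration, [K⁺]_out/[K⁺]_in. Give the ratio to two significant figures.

0.071

ln([out]/[in]) = E·z/(26.1) = -69.0 × 1 / 26.1 = -2.6437
[out]/[in] = e^(-2.6437) = 0.0711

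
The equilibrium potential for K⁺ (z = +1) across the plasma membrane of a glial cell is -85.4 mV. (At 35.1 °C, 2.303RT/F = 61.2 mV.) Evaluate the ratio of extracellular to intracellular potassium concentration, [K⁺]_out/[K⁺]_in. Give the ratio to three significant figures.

0.0402

log₁₀([out]/[in]) = E·z/(61.2) = -85.4 × 1 / 61.2 = -1.3954
[out]/[in] = 10^(-1.3954) = 0.04023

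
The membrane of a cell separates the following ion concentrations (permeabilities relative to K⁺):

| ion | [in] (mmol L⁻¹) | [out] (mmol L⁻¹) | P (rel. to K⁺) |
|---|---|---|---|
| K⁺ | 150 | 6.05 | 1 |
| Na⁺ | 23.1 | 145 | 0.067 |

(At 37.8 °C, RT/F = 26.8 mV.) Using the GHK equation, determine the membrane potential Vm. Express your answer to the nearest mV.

Vm = 26.8 · ln[(Σ P·[cation]ₒ + Σ P·[anion]ᵢ) / (Σ P·[cation]ᵢ + Σ P·[anion]ₒ)]
Numerator = 1×6.05 + 0.067×145 = 15.77
Denominator = 1×150 + 0.067×23.1 = 151.5
Vm = 26.8 · ln(0.10403) = 26.8 × (-2.2631) = -60.65 mV

-61 mV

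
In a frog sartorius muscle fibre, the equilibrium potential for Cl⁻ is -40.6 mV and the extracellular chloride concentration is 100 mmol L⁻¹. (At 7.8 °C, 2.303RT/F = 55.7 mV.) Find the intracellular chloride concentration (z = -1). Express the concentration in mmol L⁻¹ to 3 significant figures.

Nernst: E = (55.7/-1) · log₁₀([out]/[in]), so log₁₀([out]/[in]) = -40.6 × -1 / 55.7 = 0.7289.
[out]/[in] = 10^(0.7289) = 5.357.
[in] = 100 / 5.357 = 18.67 mmol L⁻¹.

18.7 mmol L⁻¹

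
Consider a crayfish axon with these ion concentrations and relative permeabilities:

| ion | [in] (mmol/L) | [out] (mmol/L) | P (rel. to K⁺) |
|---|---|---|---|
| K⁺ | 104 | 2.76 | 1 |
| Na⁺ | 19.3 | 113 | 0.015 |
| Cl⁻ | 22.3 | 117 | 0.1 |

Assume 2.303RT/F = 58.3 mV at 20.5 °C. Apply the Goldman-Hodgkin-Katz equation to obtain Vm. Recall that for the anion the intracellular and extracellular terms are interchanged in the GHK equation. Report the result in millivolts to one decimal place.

Vm = 58.3 · log₁₀[(Σ P·[cation]ₒ + Σ P·[anion]ᵢ) / (Σ P·[cation]ᵢ + Σ P·[anion]ₒ)]
Numerator = 1×2.76 + 0.015×113 + 0.1×22.3 = 6.685
Denominator = 1×104 + 0.015×19.3 + 0.1×117 = 116
Vm = 58.3 · log₁₀(0.057635) = 58.3 × (-1.2393) = -72.25 mV

-72.3 mV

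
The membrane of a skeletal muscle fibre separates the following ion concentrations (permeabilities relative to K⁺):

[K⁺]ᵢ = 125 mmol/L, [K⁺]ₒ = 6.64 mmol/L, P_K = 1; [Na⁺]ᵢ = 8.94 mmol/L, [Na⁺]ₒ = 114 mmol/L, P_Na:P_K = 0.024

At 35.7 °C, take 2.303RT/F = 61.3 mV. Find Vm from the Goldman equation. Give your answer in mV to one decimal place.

Vm = 61.3 · log₁₀[(Σ P·[cation]ₒ + Σ P·[anion]ᵢ) / (Σ P·[cation]ᵢ + Σ P·[anion]ₒ)]
Numerator = 1×6.64 + 0.024×114 = 9.376
Denominator = 1×125 + 0.024×8.94 = 125.2
Vm = 61.3 · log₁₀(0.074879) = 61.3 × (-1.1256) = -69.00 mV

-69.0 mV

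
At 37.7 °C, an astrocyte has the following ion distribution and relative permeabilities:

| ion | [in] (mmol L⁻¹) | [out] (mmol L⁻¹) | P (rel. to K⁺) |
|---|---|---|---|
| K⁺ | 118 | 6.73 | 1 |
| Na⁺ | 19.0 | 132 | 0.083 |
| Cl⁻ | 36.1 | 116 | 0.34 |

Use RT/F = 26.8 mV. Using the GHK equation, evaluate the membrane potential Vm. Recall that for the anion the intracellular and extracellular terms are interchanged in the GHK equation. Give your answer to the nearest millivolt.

Vm = 26.8 · ln[(Σ P·[cation]ₒ + Σ P·[anion]ᵢ) / (Σ P·[cation]ᵢ + Σ P·[anion]ₒ)]
Numerator = 1×6.73 + 0.083×132 + 0.34×36.1 = 29.96
Denominator = 1×118 + 0.083×19.0 + 0.34×116 = 159
Vm = 26.8 · ln(0.18841) = 26.8 × (-1.6691) = -44.73 mV

-45 mV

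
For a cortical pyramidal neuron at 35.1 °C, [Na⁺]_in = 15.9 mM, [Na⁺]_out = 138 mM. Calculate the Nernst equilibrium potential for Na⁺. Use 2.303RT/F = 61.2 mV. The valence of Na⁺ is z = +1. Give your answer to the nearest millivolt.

E = (61.2/z) · log₁₀([Na⁺]_out/[Na⁺]_in) with z = +1.
= (61.2/1) · log₁₀(138/15.9) = 61.20 · log₁₀(8.679)
= 61.20 · (0.9385) = 57.44 mV

57 mV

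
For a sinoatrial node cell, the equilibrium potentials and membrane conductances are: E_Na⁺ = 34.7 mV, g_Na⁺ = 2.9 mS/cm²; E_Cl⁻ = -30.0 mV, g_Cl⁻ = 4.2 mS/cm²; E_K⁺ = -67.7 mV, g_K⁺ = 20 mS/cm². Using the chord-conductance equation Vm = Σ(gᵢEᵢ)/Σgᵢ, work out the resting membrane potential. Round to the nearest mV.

-51 mV

Σ gᵢEᵢ = 2.9·(34.7) + 4.2·(-30.0) + 20·(-67.7) = -1379.37
Σ gᵢ = 2.9 + 4.2 + 20 = 27.1
Vm = -1379.37 / 27.1 = -50.90 mV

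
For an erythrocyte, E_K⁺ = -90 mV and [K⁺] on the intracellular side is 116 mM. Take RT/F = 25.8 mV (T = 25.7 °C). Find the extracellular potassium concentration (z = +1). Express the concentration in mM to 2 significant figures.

3.5 mM

Nernst: E = (25.8/1) · ln([out]/[in]), so ln([out]/[in]) = -90.0 × 1 / 25.8 = -3.4884.
[out]/[in] = e^(-3.4884) = 0.03055.
[out] = 0.03055 × 116 = 3.544 mM.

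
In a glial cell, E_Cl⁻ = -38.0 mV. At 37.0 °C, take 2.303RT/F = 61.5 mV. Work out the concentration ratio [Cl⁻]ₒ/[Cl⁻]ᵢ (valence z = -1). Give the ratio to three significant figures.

4.15

log₁₀([out]/[in]) = E·z/(61.5) = -38.0 × -1 / 61.5 = 0.6179
[out]/[in] = 10^(0.6179) = 4.148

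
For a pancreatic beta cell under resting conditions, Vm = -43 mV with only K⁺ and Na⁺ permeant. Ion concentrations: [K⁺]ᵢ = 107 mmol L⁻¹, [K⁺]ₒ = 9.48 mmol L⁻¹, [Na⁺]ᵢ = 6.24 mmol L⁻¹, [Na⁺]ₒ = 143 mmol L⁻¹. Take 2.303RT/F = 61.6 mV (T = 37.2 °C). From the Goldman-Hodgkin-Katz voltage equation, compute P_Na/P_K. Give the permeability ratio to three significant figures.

0.0844

Let α = P_Na/P_K. GHK: Vm = 61.6·log₁₀[(Kₒ + α·Naₒ)/(Kᵢ + α·Naᵢ)].
10^(Vm/61.6) = 10^(-43.0/61.6) = 0.20042
So 0.20042·(Kᵢ + α·Naᵢ) = Kₒ + α·Naₒ → α = (0.20042·107.0 − 9.48) / (143.0 − 0.20042·6.24)
α = (21.45 − 9.48) / (143.0 − 1.251) = 11.97/141.7 = 0.08441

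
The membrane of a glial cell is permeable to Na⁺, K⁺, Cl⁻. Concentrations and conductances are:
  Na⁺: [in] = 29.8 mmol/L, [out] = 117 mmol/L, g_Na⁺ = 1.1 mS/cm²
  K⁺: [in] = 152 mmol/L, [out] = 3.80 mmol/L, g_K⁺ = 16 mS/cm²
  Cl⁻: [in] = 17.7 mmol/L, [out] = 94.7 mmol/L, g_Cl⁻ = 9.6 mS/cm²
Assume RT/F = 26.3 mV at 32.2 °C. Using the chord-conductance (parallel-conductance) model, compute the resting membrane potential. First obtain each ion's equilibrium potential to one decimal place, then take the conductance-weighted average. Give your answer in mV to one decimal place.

-72.5 mV

E_Na⁺ = (26.3/1)·ln(117/29.8) = 36.0 mV
E_K⁺ = (26.3/1)·ln(3.80/152) = -97.0 mV
E_Cl⁻ = (26.3/-1)·ln(94.7/17.7) = -44.1 mV
Vm = (Σ gᵢEᵢ)/(Σ gᵢ) = (1.1·36.0 + 16·-97.0 + 9.6·-44.1) / (1.1 + 16 + 9.6)
= -1935.76 / 26.7 = -72.50 mV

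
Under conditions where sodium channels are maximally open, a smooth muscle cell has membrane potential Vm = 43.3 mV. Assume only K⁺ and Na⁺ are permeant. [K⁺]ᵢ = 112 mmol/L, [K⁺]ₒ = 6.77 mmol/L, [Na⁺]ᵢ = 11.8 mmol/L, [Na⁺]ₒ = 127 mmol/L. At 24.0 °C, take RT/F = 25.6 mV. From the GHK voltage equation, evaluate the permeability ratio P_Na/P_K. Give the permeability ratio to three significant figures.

Let α = P_Na/P_K. GHK: Vm = 25.6·ln[(Kₒ + α·Naₒ)/(Kᵢ + α·Naᵢ)].
e^(Vm/25.6) = e^(43.3/25.6) = 5.4271
So 5.4271·(Kᵢ + α·Naᵢ) = Kₒ + α·Naₒ → α = (5.4271·112.0 − 6.77) / (127.0 − 5.4271·11.8)
α = (607.8 − 6.77) / (127.0 − 64.04) = 601.1/62.96 = 9.547

9.55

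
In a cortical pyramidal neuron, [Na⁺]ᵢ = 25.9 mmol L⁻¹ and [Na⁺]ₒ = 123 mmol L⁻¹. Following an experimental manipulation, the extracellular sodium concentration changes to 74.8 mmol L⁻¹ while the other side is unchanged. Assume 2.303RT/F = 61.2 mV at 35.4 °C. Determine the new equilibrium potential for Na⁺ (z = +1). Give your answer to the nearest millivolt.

28 mV

After the shift: [Na⁺]_out = 74.8, [Na⁺]_in = 25.9 mmol L⁻¹.
E_new = (61.2/1)·log₁₀(74.8/25.9) = 61.20 · (0.4606) = 28.19 mV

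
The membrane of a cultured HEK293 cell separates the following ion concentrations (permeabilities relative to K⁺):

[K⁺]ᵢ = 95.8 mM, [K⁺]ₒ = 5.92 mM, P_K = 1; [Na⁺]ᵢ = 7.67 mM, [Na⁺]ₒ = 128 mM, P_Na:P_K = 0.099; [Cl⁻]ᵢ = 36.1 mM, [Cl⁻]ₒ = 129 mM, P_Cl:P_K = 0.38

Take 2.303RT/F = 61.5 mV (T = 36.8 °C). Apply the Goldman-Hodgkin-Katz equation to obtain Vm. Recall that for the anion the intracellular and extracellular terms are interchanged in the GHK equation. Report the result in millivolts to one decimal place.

-40.2 mV

Vm = 61.5 · log₁₀[(Σ P·[cation]ₒ + Σ P·[anion]ᵢ) / (Σ P·[cation]ᵢ + Σ P·[anion]ₒ)]
Numerator = 1×5.92 + 0.099×128 + 0.38×36.1 = 32.31
Denominator = 1×95.8 + 0.099×7.67 + 0.38×129 = 145.6
Vm = 61.5 · log₁₀(0.22194) = 61.5 × (-0.6538) = -40.21 mV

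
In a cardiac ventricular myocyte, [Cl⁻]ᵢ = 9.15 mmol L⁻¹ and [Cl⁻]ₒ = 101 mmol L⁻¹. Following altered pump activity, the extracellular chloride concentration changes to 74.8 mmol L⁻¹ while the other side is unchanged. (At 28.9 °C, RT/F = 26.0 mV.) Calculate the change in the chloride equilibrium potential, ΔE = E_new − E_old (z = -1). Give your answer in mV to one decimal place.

7.8 mV

E_old = (26.0/-1)·ln(101/9.15) = -62.44 mV
E_new = (26.0/-1)·ln(74.8/9.15) = -54.63 mV
ΔE = -54.63 − (-62.44) = 7.81 mV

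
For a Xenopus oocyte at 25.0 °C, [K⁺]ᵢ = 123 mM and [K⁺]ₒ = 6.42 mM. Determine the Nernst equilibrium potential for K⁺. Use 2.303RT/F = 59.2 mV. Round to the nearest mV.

-76 mV

E = (59.2/z) · log₁₀([K⁺]_out/[K⁺]_in) with z = +1.
= (59.2/1) · log₁₀(6.42/123) = 59.20 · log₁₀(0.0522)
= 59.20 · (-1.2824) = -75.92 mV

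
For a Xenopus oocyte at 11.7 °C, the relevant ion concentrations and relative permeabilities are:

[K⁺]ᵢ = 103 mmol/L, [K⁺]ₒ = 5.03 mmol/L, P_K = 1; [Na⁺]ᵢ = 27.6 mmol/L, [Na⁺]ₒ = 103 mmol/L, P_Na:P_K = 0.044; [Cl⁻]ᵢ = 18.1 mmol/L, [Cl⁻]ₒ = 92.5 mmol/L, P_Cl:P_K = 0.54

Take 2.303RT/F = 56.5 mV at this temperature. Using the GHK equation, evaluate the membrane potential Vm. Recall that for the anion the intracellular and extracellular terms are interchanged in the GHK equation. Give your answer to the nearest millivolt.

-51 mV

Vm = 56.5 · log₁₀[(Σ P·[cation]ₒ + Σ P·[anion]ᵢ) / (Σ P·[cation]ᵢ + Σ P·[anion]ₒ)]
Numerator = 1×5.03 + 0.044×103 + 0.54×18.1 = 19.34
Denominator = 1×103 + 0.044×27.6 + 0.54×92.5 = 154.2
Vm = 56.5 · log₁₀(0.12542) = 56.5 × (-0.9016) = -50.94 mV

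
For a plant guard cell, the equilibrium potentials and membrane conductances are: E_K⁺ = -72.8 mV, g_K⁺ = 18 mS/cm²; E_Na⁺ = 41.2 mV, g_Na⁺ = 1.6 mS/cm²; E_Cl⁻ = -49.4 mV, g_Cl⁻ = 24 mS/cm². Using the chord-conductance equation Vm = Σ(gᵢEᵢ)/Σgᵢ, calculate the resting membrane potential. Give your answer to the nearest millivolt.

Σ gᵢEᵢ = 18·(-72.8) + 1.6·(41.2) + 24·(-49.4) = -2430.08
Σ gᵢ = 18 + 1.6 + 24 = 43.6
Vm = -2430.08 / 43.6 = -55.74 mV

-56 mV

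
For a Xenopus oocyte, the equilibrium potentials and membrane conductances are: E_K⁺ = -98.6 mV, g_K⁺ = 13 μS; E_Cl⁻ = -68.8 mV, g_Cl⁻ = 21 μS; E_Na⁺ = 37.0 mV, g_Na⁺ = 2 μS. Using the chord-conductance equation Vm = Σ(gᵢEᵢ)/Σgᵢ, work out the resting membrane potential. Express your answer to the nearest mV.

Σ gᵢEᵢ = 13·(-98.6) + 21·(-68.8) + 2·(37.0) = -2652.60
Σ gᵢ = 13 + 21 + 2 = 36
Vm = -2652.60 / 36 = -73.68 mV

-74 mV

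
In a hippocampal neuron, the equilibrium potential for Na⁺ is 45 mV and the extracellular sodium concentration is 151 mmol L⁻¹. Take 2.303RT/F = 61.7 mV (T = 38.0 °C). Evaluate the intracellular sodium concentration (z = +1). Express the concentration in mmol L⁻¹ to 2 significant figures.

28 mmol L⁻¹

Nernst: E = (61.7/1) · log₁₀([out]/[in]), so log₁₀([out]/[in]) = 45.0 × 1 / 61.7 = 0.7293.
[out]/[in] = 10^(0.7293) = 5.362.
[in] = 151 / 5.362 = 28.16 mmol L⁻¹.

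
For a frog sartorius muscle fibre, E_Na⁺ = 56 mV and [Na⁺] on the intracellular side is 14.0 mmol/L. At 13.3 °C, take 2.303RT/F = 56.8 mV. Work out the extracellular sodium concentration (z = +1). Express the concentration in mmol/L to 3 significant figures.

136 mmol/L

Nernst: E = (56.8/1) · log₁₀([out]/[in]), so log₁₀([out]/[in]) = 56.0 × 1 / 56.8 = 0.9859.
[out]/[in] = 10^(0.9859) = 9.681.
[out] = 9.681 × 14.0 = 135.5 mmol/L.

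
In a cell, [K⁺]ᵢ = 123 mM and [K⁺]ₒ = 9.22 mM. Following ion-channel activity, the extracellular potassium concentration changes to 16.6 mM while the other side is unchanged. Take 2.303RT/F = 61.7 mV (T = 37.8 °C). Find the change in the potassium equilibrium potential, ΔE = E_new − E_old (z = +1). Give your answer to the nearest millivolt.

E_old = (61.7/1)·log₁₀(9.22/123) = -69.42 mV
E_new = (61.7/1)·log₁₀(16.6/123) = -53.67 mV
ΔE = -53.67 − (-69.42) = 15.76 mV

16 mV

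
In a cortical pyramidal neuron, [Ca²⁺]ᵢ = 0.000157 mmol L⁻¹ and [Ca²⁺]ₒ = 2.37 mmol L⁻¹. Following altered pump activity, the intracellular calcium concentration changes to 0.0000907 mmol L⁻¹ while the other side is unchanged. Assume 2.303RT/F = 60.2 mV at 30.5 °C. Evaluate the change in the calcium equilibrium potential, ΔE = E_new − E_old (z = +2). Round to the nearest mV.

E_old = (60.2/2)·log₁₀(2.37/0.000157) = 125.78 mV
E_new = (60.2/2)·log₁₀(2.37/0.0000907) = 132.96 mV
ΔE = 132.96 − (125.78) = 7.17 mV

7 mV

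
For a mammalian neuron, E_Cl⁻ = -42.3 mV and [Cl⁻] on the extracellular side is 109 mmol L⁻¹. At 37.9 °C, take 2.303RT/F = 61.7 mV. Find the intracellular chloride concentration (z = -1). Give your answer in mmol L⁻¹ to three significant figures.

Nernst: E = (61.7/-1) · log₁₀([out]/[in]), so log₁₀([out]/[in]) = -42.3 × -1 / 61.7 = 0.6856.
[out]/[in] = 10^(0.6856) = 4.848.
[in] = 109 / 4.848 = 22.48 mmol L⁻¹.

22.5 mmol L⁻¹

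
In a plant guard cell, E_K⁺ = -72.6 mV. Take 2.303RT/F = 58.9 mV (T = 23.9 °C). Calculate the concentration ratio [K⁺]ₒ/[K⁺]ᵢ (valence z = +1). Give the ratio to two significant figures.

0.059

log₁₀([out]/[in]) = E·z/(58.9) = -72.6 × 1 / 58.9 = -1.2326
[out]/[in] = 10^(-1.2326) = 0.05853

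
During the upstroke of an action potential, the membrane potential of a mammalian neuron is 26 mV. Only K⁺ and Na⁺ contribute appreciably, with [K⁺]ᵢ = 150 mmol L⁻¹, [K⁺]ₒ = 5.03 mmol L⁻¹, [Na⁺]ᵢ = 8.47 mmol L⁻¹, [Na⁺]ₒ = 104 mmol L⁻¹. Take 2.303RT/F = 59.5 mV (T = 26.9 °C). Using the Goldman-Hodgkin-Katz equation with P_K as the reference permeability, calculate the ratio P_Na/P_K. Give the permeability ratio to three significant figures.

5.01

Let α = P_Na/P_K. GHK: Vm = 59.5·log₁₀[(Kₒ + α·Naₒ)/(Kᵢ + α·Naᵢ)].
10^(Vm/59.5) = 10^(26.0/59.5) = 2.7351
So 2.7351·(Kᵢ + α·Naᵢ) = Kₒ + α·Naₒ → α = (2.7351·150.0 − 5.03) / (104.0 − 2.7351·8.47)
α = (410.3 − 5.03) / (104.0 − 23.17) = 405.2/80.83 = 5.013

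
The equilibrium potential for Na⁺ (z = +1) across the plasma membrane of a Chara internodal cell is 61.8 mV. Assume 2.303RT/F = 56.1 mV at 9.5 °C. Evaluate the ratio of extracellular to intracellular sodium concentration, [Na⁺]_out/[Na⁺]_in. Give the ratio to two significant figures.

log₁₀([out]/[in]) = E·z/(56.1) = 61.8 × 1 / 56.1 = 1.1016
[out]/[in] = 10^(1.1016) = 12.64

13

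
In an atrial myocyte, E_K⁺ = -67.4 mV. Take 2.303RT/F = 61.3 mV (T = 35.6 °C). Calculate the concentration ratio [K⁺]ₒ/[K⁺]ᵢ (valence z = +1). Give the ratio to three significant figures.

log₁₀([out]/[in]) = E·z/(61.3) = -67.4 × 1 / 61.3 = -1.0995
[out]/[in] = 10^(-1.0995) = 0.07952

0.0795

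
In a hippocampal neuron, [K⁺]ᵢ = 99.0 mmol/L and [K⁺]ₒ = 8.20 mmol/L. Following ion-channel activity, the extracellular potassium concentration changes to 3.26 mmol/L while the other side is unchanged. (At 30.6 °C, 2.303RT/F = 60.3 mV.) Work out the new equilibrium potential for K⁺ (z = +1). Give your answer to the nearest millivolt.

-89 mV

After the shift: [K⁺]_out = 3.26, [K⁺]_in = 99.0 mmol/L.
E_new = (60.3/1)·log₁₀(3.26/99.0) = 60.30 · (-1.4824) = -89.39 mV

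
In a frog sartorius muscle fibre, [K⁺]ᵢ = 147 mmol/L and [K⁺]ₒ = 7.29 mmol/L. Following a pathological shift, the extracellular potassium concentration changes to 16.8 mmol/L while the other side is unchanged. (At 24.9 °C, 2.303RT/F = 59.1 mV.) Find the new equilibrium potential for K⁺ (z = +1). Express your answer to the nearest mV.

After the shift: [K⁺]_out = 16.8, [K⁺]_in = 147 mmol/L.
E_new = (59.1/1)·log₁₀(16.8/147) = 59.10 · (-0.9420) = -55.67 mV

-56 mV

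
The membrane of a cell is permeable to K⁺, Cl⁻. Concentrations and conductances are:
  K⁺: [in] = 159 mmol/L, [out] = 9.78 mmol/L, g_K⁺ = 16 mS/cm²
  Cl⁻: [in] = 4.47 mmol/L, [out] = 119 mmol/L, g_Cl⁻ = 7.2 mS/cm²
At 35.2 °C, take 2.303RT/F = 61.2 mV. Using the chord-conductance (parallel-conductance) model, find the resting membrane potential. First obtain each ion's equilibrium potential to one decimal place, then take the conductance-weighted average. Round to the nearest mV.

E_K⁺ = (61.2/1)·log₁₀(9.78/159) = -74.1 mV
E_Cl⁻ = (61.2/-1)·log₁₀(119/4.47) = -87.2 mV
Vm = (Σ gᵢEᵢ)/(Σ gᵢ) = (16·-74.1 + 7.2·-87.2) / (16 + 7.2)
= -1813.44 / 23.2 = -78.17 mV

-78 mV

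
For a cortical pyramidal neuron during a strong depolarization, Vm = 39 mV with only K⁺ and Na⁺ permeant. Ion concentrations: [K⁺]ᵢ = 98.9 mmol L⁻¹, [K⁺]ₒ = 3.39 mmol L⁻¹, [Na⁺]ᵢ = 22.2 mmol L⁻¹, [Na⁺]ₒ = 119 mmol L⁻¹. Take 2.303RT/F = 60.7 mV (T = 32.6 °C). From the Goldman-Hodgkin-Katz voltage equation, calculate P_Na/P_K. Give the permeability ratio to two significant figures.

Let α = P_Na/P_K. GHK: Vm = 60.7·log₁₀[(Kₒ + α·Naₒ)/(Kᵢ + α·Naᵢ)].
10^(Vm/60.7) = 10^(39.0/60.7) = 4.3904
So 4.3904·(Kᵢ + α·Naᵢ) = Kₒ + α·Naₒ → α = (4.3904·98.9 − 3.39) / (119.0 − 4.3904·22.2)
α = (434.2 − 3.39) / (119.0 − 97.47) = 430.8/21.53 = 20.01

20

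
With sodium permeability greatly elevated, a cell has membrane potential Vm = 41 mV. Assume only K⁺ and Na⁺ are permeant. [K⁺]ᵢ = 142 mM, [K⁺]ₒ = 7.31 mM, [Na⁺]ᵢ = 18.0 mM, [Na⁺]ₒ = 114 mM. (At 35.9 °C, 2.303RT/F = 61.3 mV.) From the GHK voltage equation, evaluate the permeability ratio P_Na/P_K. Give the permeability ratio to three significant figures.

21.8

Let α = P_Na/P_K. GHK: Vm = 61.3·log₁₀[(Kₒ + α·Naₒ)/(Kᵢ + α·Naᵢ)].
10^(Vm/61.3) = 10^(41.0/61.3) = 4.6649
So 4.6649·(Kᵢ + α·Naᵢ) = Kₒ + α·Naₒ → α = (4.6649·142.0 − 7.31) / (114.0 − 4.6649·18.0)
α = (662.4 − 7.31) / (114.0 − 83.97) = 655.1/30.03 = 21.81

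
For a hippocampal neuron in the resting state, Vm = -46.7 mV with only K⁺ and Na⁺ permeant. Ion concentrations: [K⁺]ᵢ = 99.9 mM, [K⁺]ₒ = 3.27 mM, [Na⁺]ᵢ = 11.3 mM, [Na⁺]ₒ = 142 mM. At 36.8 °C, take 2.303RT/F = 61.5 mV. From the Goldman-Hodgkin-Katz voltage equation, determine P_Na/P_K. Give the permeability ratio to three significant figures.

Let α = P_Na/P_K. GHK: Vm = 61.5·log₁₀[(Kₒ + α·Naₒ)/(Kᵢ + α·Naᵢ)].
10^(Vm/61.5) = 10^(-46.7/61.5) = 0.17404
So 0.17404·(Kᵢ + α·Naᵢ) = Kₒ + α·Naₒ → α = (0.17404·99.9 − 3.27) / (142.0 − 0.17404·11.3)
α = (17.39 − 3.27) / (142.0 − 1.967) = 14.12/140 = 0.1008

0.101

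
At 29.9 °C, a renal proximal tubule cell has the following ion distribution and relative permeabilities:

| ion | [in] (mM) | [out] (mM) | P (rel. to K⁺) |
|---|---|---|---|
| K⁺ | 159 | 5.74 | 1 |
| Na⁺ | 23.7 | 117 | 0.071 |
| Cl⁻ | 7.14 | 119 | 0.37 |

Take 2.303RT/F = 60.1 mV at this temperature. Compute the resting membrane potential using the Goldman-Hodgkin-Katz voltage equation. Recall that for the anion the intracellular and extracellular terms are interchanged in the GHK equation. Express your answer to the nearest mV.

-65 mV

Vm = 60.1 · log₁₀[(Σ P·[cation]ₒ + Σ P·[anion]ᵢ) / (Σ P·[cation]ᵢ + Σ P·[anion]ₒ)]
Numerator = 1×5.74 + 0.071×117 + 0.37×7.14 = 16.69
Denominator = 1×159 + 0.071×23.7 + 0.37×119 = 204.7
Vm = 60.1 · log₁₀(0.081523) = 60.1 × (-1.0887) = -65.43 mV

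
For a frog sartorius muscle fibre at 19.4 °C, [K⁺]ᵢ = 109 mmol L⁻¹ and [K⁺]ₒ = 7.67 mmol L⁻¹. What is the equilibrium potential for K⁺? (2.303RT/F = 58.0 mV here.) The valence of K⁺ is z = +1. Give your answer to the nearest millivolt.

-67 mV

E = (58.0/z) · log₁₀([K⁺]_out/[K⁺]_in) with z = +1.
= (58.0/1) · log₁₀(7.67/109) = 58.00 · log₁₀(0.07037)
= 58.00 · (-1.1526) = -66.85 mV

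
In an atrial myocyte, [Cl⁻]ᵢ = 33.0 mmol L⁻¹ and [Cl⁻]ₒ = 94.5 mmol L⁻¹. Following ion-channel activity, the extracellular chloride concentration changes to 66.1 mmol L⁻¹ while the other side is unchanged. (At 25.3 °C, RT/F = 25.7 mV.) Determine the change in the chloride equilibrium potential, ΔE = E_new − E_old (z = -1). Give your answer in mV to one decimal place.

E_old = (25.7/-1)·ln(94.5/33.0) = -27.04 mV
E_new = (25.7/-1)·ln(66.1/33.0) = -17.85 mV
ΔE = -17.85 − (-27.04) = 9.19 mV

9.2 mV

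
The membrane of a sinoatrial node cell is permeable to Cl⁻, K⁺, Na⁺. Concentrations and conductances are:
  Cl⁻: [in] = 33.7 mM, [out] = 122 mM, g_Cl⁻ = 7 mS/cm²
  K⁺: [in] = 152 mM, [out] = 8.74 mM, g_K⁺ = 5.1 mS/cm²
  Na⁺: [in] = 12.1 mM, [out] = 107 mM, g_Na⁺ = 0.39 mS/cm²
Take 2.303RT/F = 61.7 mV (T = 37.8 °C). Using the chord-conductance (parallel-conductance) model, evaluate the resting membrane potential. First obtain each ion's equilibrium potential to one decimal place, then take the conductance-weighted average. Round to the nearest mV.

E_Cl⁻ = (61.7/-1)·log₁₀(122/33.7) = -34.5 mV
E_K⁺ = (61.7/1)·log₁₀(8.74/152) = -76.5 mV
E_Na⁺ = (61.7/1)·log₁₀(107/12.1) = 58.4 mV
Vm = (Σ gᵢEᵢ)/(Σ gᵢ) = (7·-34.5 + 5.1·-76.5 + 0.39·58.4) / (7 + 5.1 + 0.39)
= -608.87 / 12.49 = -48.75 mV

-49 mV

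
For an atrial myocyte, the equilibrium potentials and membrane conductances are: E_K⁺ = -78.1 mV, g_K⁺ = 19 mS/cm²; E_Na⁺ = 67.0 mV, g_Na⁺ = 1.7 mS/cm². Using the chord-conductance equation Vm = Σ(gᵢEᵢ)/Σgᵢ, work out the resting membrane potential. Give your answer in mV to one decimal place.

-66.2 mV

Σ gᵢEᵢ = 19·(-78.1) + 1.7·(67.0) = -1370.00
Σ gᵢ = 19 + 1.7 = 20.7
Vm = -1370.00 / 20.7 = -66.18 mV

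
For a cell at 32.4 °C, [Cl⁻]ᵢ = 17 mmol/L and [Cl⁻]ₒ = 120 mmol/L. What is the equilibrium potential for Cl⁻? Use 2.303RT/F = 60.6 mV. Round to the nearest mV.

E = (60.6/z) · log₁₀([Cl⁻]_out/[Cl⁻]_in) with z = -1.
For an anion, dividing by z = -1 reverses the sign.
= (60.6/-1) · log₁₀(120/17) = -60.60 · log₁₀(7.059)
= -60.60 · (0.8487) = -51.43 mV

-51 mV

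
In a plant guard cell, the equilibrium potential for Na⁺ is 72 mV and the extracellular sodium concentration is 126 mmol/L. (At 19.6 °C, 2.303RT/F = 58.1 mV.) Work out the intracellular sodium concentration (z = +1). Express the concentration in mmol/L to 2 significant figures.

Nernst: E = (58.1/1) · log₁₀([out]/[in]), so log₁₀([out]/[in]) = 72.0 × 1 / 58.1 = 1.2392.
[out]/[in] = 10^(1.2392) = 17.35.
[in] = 126 / 17.35 = 7.263 mmol/L.

7.3 mmol/L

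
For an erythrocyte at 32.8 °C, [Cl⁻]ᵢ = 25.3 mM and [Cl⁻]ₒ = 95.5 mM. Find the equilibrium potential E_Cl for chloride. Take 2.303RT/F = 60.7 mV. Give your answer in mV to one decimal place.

E = (60.7/z) · log₁₀([Cl⁻]_out/[Cl⁻]_in) with z = -1.
For an anion, dividing by z = -1 reverses the sign.
= (60.7/-1) · log₁₀(95.5/25.3) = -60.70 · log₁₀(3.775)
= -60.70 · (0.5769) = -35.02 mV

-35.0 mV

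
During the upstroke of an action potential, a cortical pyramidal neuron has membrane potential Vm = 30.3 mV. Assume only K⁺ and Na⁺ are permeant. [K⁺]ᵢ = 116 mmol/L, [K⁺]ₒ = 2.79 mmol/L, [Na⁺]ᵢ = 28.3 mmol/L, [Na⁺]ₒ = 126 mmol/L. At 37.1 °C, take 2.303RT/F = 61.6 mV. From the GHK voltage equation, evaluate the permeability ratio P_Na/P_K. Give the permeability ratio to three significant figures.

9.36

Let α = P_Na/P_K. GHK: Vm = 61.6·log₁₀[(Kₒ + α·Naₒ)/(Kᵢ + α·Naᵢ)].
10^(Vm/61.6) = 10^(30.3/61.6) = 3.1037
So 3.1037·(Kᵢ + α·Naᵢ) = Kₒ + α·Naₒ → α = (3.1037·116.0 − 2.79) / (126.0 − 3.1037·28.3)
α = (360 − 2.79) / (126.0 − 87.84) = 357.2/38.16 = 9.361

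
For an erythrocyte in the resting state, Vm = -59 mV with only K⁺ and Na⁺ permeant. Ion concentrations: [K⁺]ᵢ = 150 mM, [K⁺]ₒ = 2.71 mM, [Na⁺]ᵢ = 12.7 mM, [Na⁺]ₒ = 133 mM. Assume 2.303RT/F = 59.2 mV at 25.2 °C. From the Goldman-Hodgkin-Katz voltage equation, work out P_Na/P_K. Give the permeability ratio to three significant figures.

Let α = P_Na/P_K. GHK: Vm = 59.2·log₁₀[(Kₒ + α·Naₒ)/(Kᵢ + α·Naᵢ)].
10^(Vm/59.2) = 10^(-59.0/59.2) = 0.10078
So 0.10078·(Kᵢ + α·Naᵢ) = Kₒ + α·Naₒ → α = (0.10078·150.0 − 2.71) / (133.0 − 0.10078·12.7)
α = (15.12 − 2.71) / (133.0 − 1.28) = 12.41/131.7 = 0.09419

0.0942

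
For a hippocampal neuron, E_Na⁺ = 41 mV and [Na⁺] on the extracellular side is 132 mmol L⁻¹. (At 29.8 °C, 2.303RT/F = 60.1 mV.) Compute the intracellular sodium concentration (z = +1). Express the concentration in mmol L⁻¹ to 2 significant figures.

Nernst: E = (60.1/1) · log₁₀([out]/[in]), so log₁₀([out]/[in]) = 41.0 × 1 / 60.1 = 0.6822.
[out]/[in] = 10^(0.6822) = 4.811.
[in] = 132 / 4.811 = 27.44 mmol L⁻¹.

27 mmol L⁻¹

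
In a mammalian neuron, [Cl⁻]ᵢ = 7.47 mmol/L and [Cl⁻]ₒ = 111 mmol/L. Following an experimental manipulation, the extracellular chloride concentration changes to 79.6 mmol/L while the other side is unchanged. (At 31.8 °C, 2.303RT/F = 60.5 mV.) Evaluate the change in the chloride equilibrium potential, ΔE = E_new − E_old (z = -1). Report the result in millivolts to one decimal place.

E_old = (60.5/-1)·log₁₀(111/7.47) = -70.91 mV
E_new = (60.5/-1)·log₁₀(79.6/7.47) = -62.17 mV
ΔE = -62.17 − (-70.91) = 8.74 mV

8.7 mV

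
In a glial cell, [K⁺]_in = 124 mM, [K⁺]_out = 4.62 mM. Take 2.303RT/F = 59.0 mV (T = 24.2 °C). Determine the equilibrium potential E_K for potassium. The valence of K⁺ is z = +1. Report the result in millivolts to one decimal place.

-84.3 mV

E = (59.0/z) · log₁₀([K⁺]_out/[K⁺]_in) with z = +1.
= (59.0/1) · log₁₀(4.62/124) = 59.00 · log₁₀(0.03726)
= 59.00 · (-1.4288) = -84.30 mV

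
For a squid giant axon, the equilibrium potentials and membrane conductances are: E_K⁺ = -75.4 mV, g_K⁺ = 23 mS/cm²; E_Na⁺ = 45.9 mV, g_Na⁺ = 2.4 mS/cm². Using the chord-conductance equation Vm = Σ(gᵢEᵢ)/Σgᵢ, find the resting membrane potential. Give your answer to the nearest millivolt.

-64 mV

Σ gᵢEᵢ = 23·(-75.4) + 2.4·(45.9) = -1624.04
Σ gᵢ = 23 + 2.4 = 25.4
Vm = -1624.04 / 25.4 = -63.94 mV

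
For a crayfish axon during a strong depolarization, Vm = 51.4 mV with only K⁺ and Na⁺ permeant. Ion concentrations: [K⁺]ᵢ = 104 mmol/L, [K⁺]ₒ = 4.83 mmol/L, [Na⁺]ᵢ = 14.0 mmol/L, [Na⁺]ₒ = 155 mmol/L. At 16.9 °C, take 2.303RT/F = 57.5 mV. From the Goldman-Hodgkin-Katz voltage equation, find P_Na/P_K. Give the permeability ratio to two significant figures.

18

Let α = P_Na/P_K. GHK: Vm = 57.5·log₁₀[(Kₒ + α·Naₒ)/(Kᵢ + α·Naᵢ)].
10^(Vm/57.5) = 10^(51.4/57.5) = 7.8327
So 7.8327·(Kᵢ + α·Naᵢ) = Kₒ + α·Naₒ → α = (7.8327·104.0 − 4.83) / (155.0 − 7.8327·14.0)
α = (814.6 − 4.83) / (155.0 − 109.7) = 809.8/45.34 = 17.86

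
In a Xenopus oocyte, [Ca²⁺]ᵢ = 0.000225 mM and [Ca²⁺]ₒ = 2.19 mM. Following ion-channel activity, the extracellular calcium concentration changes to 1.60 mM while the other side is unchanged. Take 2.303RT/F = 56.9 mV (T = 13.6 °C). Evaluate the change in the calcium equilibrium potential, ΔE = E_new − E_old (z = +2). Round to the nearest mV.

-4 mV

E_old = (56.9/2)·log₁₀(2.19/0.000225) = 113.47 mV
E_new = (56.9/2)·log₁₀(1.60/0.000225) = 109.59 mV
ΔE = 109.59 − (113.47) = -3.88 mV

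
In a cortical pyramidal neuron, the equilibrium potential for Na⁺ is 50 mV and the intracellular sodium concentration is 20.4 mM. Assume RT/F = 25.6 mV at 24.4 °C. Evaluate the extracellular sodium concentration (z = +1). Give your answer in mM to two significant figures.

Nernst: E = (25.6/1) · ln([out]/[in]), so ln([out]/[in]) = 50.0 × 1 / 25.6 = 1.9531.
[out]/[in] = e^(1.9531) = 7.051.
[out] = 7.051 × 20.4 = 143.8 mM.

140 mM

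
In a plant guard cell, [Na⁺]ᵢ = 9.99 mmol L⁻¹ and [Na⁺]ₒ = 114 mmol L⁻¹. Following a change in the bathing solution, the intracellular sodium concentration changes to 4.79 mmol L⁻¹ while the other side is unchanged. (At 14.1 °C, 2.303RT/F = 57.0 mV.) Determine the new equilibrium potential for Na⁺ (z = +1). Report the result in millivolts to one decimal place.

78.5 mV

After the shift: [Na⁺]_out = 114, [Na⁺]_in = 4.79 mmol L⁻¹.
E_new = (57.0/1)·log₁₀(114/4.79) = 57.00 · (1.3766) = 78.46 mV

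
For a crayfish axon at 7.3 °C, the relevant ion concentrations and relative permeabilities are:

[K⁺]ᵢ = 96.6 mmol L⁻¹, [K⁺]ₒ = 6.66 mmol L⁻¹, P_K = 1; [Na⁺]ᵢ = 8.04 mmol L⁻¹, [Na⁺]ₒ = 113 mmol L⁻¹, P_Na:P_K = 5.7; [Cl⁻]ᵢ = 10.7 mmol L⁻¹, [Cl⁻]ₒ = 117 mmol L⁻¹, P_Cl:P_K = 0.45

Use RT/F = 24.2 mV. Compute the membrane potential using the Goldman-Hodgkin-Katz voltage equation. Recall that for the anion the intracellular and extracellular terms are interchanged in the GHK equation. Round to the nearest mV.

29 mV

Vm = 24.2 · ln[(Σ P·[cation]ₒ + Σ P·[anion]ᵢ) / (Σ P·[cation]ᵢ + Σ P·[anion]ₒ)]
Numerator = 1×6.66 + 5.7×113 + 0.45×10.7 = 655.6
Denominator = 1×96.6 + 5.7×8.04 + 0.45×117 = 195.1
Vm = 24.2 · ln(3.3606) = 24.2 × (1.2121) = 29.33 mV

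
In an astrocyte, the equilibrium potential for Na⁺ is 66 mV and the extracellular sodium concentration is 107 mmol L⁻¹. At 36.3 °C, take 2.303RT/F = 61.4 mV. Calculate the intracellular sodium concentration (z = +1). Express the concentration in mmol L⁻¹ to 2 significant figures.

Nernst: E = (61.4/1) · log₁₀([out]/[in]), so log₁₀([out]/[in]) = 66.0 × 1 / 61.4 = 1.0749.
[out]/[in] = 10^(1.0749) = 11.88.
[in] = 107 / 11.88 = 9.005 mmol L⁻¹.

9.0 mmol L⁻¹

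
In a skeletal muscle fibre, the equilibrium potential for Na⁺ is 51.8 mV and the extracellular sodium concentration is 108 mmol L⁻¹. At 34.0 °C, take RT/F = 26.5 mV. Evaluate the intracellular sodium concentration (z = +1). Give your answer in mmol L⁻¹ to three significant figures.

15.3 mmol L⁻¹

Nernst: E = (26.5/1) · ln([out]/[in]), so ln([out]/[in]) = 51.8 × 1 / 26.5 = 1.9547.
[out]/[in] = e^(1.9547) = 7.062.
[in] = 108 / 7.062 = 15.29 mmol L⁻¹.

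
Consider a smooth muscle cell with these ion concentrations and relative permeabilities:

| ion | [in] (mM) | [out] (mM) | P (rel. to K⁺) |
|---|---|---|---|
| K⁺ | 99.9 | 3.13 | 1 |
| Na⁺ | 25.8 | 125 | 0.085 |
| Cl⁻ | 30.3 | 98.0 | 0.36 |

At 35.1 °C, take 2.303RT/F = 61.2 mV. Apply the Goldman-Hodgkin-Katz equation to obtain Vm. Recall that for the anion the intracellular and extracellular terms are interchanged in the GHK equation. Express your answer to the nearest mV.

Vm = 61.2 · log₁₀[(Σ P·[cation]ₒ + Σ P·[anion]ᵢ) / (Σ P·[cation]ᵢ + Σ P·[anion]ₒ)]
Numerator = 1×3.13 + 0.085×125 + 0.36×30.3 = 24.66
Denominator = 1×99.9 + 0.085×25.8 + 0.36×98.0 = 137.4
Vm = 61.2 · log₁₀(0.17953) = 61.2 × (-0.7459) = -45.65 mV

-46 mV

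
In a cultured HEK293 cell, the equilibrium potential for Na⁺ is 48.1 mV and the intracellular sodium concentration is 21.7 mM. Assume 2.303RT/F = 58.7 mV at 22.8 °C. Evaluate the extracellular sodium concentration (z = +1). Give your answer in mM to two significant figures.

Nernst: E = (58.7/1) · log₁₀([out]/[in]), so log₁₀([out]/[in]) = 48.1 × 1 / 58.7 = 0.8194.
[out]/[in] = 10^(0.8194) = 6.598.
[out] = 6.598 × 21.7 = 143.2 mM.

140 mM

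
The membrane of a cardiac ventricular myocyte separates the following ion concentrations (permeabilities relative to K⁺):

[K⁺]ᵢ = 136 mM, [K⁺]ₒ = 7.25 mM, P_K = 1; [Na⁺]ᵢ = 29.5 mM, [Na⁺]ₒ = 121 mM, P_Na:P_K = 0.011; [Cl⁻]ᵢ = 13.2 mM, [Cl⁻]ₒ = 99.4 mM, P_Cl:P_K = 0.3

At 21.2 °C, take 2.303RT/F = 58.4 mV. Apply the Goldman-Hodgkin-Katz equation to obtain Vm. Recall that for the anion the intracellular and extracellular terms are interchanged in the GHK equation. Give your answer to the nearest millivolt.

-66 mV

Vm = 58.4 · log₁₀[(Σ P·[cation]ₒ + Σ P·[anion]ᵢ) / (Σ P·[cation]ᵢ + Σ P·[anion]ₒ)]
Numerator = 1×7.25 + 0.011×121 + 0.3×13.2 = 12.54
Denominator = 1×136 + 0.011×29.5 + 0.3×99.4 = 166.1
Vm = 58.4 · log₁₀(0.075482) = 58.4 × (-1.1222) = -65.53 mV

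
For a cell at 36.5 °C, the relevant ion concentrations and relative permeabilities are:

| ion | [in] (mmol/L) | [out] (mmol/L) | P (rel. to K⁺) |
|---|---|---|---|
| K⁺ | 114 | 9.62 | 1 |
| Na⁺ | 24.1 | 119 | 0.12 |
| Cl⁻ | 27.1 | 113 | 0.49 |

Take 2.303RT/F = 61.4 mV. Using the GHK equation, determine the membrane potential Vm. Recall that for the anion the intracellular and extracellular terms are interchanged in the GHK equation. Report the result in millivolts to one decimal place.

-40.9 mV

Vm = 61.4 · log₁₀[(Σ P·[cation]ₒ + Σ P·[anion]ᵢ) / (Σ P·[cation]ᵢ + Σ P·[anion]ₒ)]
Numerator = 1×9.62 + 0.12×119 + 0.49×27.1 = 37.18
Denominator = 1×114 + 0.12×24.1 + 0.49×113 = 172.3
Vm = 61.4 · log₁₀(0.21583) = 61.4 × (-0.6659) = -40.89 mV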